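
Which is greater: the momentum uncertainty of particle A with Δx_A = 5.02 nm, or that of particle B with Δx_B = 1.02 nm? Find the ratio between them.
Particle B has the larger minimum momentum uncertainty, by a factor of 4.92.

For each particle, the minimum momentum uncertainty is Δp_min = ℏ/(2Δx):

Particle A: Δp_A = ℏ/(2×5.020e-09 m) = 1.050e-26 kg·m/s
Particle B: Δp_B = ℏ/(2×1.020e-09 m) = 5.169e-26 kg·m/s

Ratio: Δp_B/Δp_A = 4.92

Since Δp_min ∝ 1/Δx, the particle with smaller position uncertainty (B) has larger momentum uncertainty.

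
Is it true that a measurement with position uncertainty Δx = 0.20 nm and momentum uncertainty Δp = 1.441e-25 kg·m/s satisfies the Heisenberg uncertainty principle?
No, it violates the uncertainty principle (impossible measurement).

Calculate the product ΔxΔp:
ΔxΔp = (2.000e-10 m) × (1.441e-25 kg·m/s)
ΔxΔp = 2.882e-35 J·s

Compare to the minimum allowed value ℏ/2:
ℏ/2 = 5.273e-35 J·s

Since ΔxΔp = 2.882e-35 J·s < 5.273e-35 J·s = ℏ/2,
the measurement violates the uncertainty principle.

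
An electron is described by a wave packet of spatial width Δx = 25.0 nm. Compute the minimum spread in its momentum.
2.109 × 10^-27 kg·m/s

For a wave packet, the spatial width Δx and momentum spread Δp are related by the uncertainty principle:
ΔxΔp ≥ ℏ/2

The minimum momentum spread is:
Δp_min = ℏ/(2Δx)
Δp_min = (1.055e-34 J·s) / (2 × 2.500e-08 m)
Δp_min = 2.109e-27 kg·m/s

A wave packet cannot have both a well-defined position and well-defined momentum.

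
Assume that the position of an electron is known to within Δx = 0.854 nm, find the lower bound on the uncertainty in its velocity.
67.780 km/s

Using the Heisenberg uncertainty principle and Δp = mΔv:
ΔxΔp ≥ ℏ/2
Δx(mΔv) ≥ ℏ/2

The minimum uncertainty in velocity is:
Δv_min = ℏ/(2mΔx)
Δv_min = (1.055e-34 J·s) / (2 × 9.109e-31 kg × 8.540e-10 m)
Δv_min = 6.778e+04 m/s = 67.780 km/s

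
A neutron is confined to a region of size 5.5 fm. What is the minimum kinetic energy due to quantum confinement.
171.250 keV

Using the uncertainty principle:

1. Position uncertainty: Δx ≈ 5.500e-15 m
2. Minimum momentum uncertainty: Δp = ℏ/(2Δx) = 9.587e-21 kg·m/s
3. Minimum kinetic energy:
   KE = (Δp)²/(2m) = (9.587e-21)²/(2 × 1.675e-27 kg)
   KE = 2.744e-14 J = 171.250 keV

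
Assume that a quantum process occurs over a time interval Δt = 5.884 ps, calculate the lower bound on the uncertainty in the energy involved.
55.932 μeV

Using the energy-time uncertainty principle:
ΔEΔt ≥ ℏ/2

The minimum uncertainty in energy is:
ΔE_min = ℏ/(2Δt)
ΔE_min = (1.055e-34 J·s) / (2 × 5.884e-12 s)
ΔE_min = 8.961e-24 J = 55.932 μeV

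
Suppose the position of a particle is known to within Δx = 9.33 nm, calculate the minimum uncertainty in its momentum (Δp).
5.652 × 10^-27 kg·m/s

Using the Heisenberg uncertainty principle:
ΔxΔp ≥ ℏ/2

The minimum uncertainty in momentum is:
Δp_min = ℏ/(2Δx)
Δp_min = (1.055e-34 J·s) / (2 × 9.330e-09 m)
Δp_min = 5.652e-27 kg·m/s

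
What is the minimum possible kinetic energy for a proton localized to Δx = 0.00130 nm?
3.069 eV

Localizing a particle requires giving it sufficient momentum uncertainty:

1. From uncertainty principle: Δp ≥ ℏ/(2Δx)
   Δp_min = (1.055e-34 J·s) / (2 × 1.300e-12 m)
   Δp_min = 4.056e-23 kg·m/s

2. This momentum uncertainty corresponds to kinetic energy:
   KE ≈ (Δp)²/(2m) = (4.056e-23)²/(2 × 1.673e-27 kg)
   KE = 4.918e-19 J = 3.069 eV

Tighter localization requires more energy.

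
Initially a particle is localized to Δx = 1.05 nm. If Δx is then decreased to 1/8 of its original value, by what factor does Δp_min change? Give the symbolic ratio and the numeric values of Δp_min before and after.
Original Δp_min = 5.022 × 10^-26 kg·m/s; new Δp'_min = 4.017 × 10^-25 kg·m/s; ratio Δp'_min/Δp_min = 8.

From the uncertainty principle ΔxΔp ≥ ℏ/2, the minimum momentum uncertainty is Δp_min = ℏ/(2Δx).

Original (Δx = 1.05 nm = 1.050e-09 m):
Δp_min = (1.055e-34 J·s)/(2 × 1.050e-09 m) = 5.022e-26 kg·m/s

When Δx → (1/8)Δx:
Δp'_min = ℏ/(2 × (1/8)Δx) = 8 × ℏ/(2Δx) = 8 × Δp_min
Δp'_min = 8 × 5.022e-26 kg·m/s = 4.017e-25 kg·m/s

Since Δp_min ∝ 1/Δx, when Δx is decreased to 1/8 of its original value, Δp_min increases to 8 times its original value.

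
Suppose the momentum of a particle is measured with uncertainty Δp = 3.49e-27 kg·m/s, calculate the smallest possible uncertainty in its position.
15.108 nm

Using the Heisenberg uncertainty principle:
ΔxΔp ≥ ℏ/2

The minimum uncertainty in position is:
Δx_min = ℏ/(2Δp)
Δx_min = (1.055e-34 J·s) / (2 × 3.490e-27 kg·m/s)
Δx_min = 1.511e-08 m = 15.108 nm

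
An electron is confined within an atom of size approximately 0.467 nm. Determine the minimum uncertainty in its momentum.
1.129 × 10^-25 kg·m/s

Using the Heisenberg uncertainty principle:
ΔxΔp ≥ ℏ/2

With Δx ≈ L = 4.670e-10 m (the confinement size):
Δp_min = ℏ/(2Δx)
Δp_min = (1.055e-34 J·s) / (2 × 4.670e-10 m)
Δp_min = 1.129e-25 kg·m/s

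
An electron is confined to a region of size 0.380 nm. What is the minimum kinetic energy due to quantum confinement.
65.962 meV

Using the uncertainty principle:

1. Position uncertainty: Δx ≈ 3.800e-10 m
2. Minimum momentum uncertainty: Δp = ℏ/(2Δx) = 1.388e-25 kg·m/s
3. Minimum kinetic energy:
   KE = (Δp)²/(2m) = (1.388e-25)²/(2 × 9.109e-31 kg)
   KE = 1.057e-20 J = 65.962 meV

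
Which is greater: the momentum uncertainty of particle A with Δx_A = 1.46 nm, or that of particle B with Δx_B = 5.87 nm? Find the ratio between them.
Particle A has the larger minimum momentum uncertainty, by a factor of 4.02.

For each particle, the minimum momentum uncertainty is Δp_min = ℏ/(2Δx):

Particle A: Δp_A = ℏ/(2×1.460e-09 m) = 3.612e-26 kg·m/s
Particle B: Δp_B = ℏ/(2×5.870e-09 m) = 8.983e-27 kg·m/s

Ratio: Δp_A/Δp_B = 4.02

Since Δp_min ∝ 1/Δx, the particle with smaller position uncertainty (A) has larger momentum uncertainty.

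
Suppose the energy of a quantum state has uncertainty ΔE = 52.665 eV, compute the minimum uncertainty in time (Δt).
6.249 as

Using the energy-time uncertainty principle:
ΔEΔt ≥ ℏ/2

The minimum uncertainty in time is:
Δt_min = ℏ/(2ΔE)
Δt_min = (1.055e-34 J·s) / (2 × 8.438e-18 J)
Δt_min = 6.249e-18 s = 6.249 as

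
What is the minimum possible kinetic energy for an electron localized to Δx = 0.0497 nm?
3.856 eV

Localizing a particle requires giving it sufficient momentum uncertainty:

1. From uncertainty principle: Δp ≥ ℏ/(2Δx)
   Δp_min = (1.055e-34 J·s) / (2 × 4.970e-11 m)
   Δp_min = 1.061e-24 kg·m/s

2. This momentum uncertainty corresponds to kinetic energy:
   KE ≈ (Δp)²/(2m) = (1.061e-24)²/(2 × 9.109e-31 kg)
   KE = 6.178e-19 J = 3.856 eV

Tighter localization requires more energy.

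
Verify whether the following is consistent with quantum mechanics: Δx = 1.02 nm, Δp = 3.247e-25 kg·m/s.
Yes, it satisfies the uncertainty principle.

Calculate the product ΔxΔp:
ΔxΔp = (1.020e-09 m) × (3.247e-25 kg·m/s)
ΔxΔp = 3.312e-34 J·s

Compare to the minimum allowed value ℏ/2:
ℏ/2 = 5.273e-35 J·s

Since ΔxΔp = 3.312e-34 J·s ≥ 5.273e-35 J·s = ℏ/2,
the measurement satisfies the uncertainty principle.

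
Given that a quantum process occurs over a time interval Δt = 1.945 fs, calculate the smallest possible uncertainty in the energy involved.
169.206 meV

Using the energy-time uncertainty principle:
ΔEΔt ≥ ℏ/2

The minimum uncertainty in energy is:
ΔE_min = ℏ/(2Δt)
ΔE_min = (1.055e-34 J·s) / (2 × 1.945e-15 s)
ΔE_min = 2.711e-20 J = 169.206 meV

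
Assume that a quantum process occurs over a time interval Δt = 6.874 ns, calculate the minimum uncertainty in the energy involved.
47.877 neV

Using the energy-time uncertainty principle:
ΔEΔt ≥ ℏ/2

The minimum uncertainty in energy is:
ΔE_min = ℏ/(2Δt)
ΔE_min = (1.055e-34 J·s) / (2 × 6.874e-09 s)
ΔE_min = 7.671e-27 J = 47.877 neV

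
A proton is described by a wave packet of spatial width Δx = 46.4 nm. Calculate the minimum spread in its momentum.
1.136 × 10^-27 kg·m/s

For a wave packet, the spatial width Δx and momentum spread Δp are related by the uncertainty principle:
ΔxΔp ≥ ℏ/2

The minimum momentum spread is:
Δp_min = ℏ/(2Δx)
Δp_min = (1.055e-34 J·s) / (2 × 4.640e-08 m)
Δp_min = 1.136e-27 kg·m/s

A wave packet cannot have both a well-defined position and well-defined momentum.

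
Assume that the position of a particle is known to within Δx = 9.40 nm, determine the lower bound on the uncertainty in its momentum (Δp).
5.609 × 10^-27 kg·m/s

Using the Heisenberg uncertainty principle:
ΔxΔp ≥ ℏ/2

The minimum uncertainty in momentum is:
Δp_min = ℏ/(2Δx)
Δp_min = (1.055e-34 J·s) / (2 × 9.400e-09 m)
Δp_min = 5.609e-27 kg·m/s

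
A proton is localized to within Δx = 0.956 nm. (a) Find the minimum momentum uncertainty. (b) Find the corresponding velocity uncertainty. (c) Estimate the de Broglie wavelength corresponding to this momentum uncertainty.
(a) Δp_min = 5.516 × 10^-26 kg·m/s
(b) Δv_min = 32.975 m/s
(c) λ_dB = 12.013 nm

Step-by-step:

(a) From the uncertainty principle:
Δp_min = ℏ/(2Δx) = (1.055e-34 J·s)/(2 × 9.560e-10 m) = 5.516e-26 kg·m/s

(b) The velocity uncertainty:
Δv = Δp/m = (5.516e-26 kg·m/s)/(1.673e-27 kg) = 3.298e+01 m/s = 32.975 m/s

(c) The de Broglie wavelength for this momentum:
λ = h/p = (6.626e-34 J·s)/(5.516e-26 kg·m/s) = 1.201e-08 m = 12.013 nm

Note: The de Broglie wavelength is comparable to the localization size, as expected from wave-particle duality.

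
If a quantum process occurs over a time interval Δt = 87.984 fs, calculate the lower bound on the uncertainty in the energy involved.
3.741 meV

Using the energy-time uncertainty principle:
ΔEΔt ≥ ℏ/2

The minimum uncertainty in energy is:
ΔE_min = ℏ/(2Δt)
ΔE_min = (1.055e-34 J·s) / (2 × 8.798e-14 s)
ΔE_min = 5.993e-22 J = 3.741 meV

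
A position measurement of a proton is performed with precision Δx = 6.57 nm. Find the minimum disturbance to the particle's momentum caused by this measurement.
8.026 × 10^-27 kg·m/s

The uncertainty principle implies that measuring position disturbs momentum:
ΔxΔp ≥ ℏ/2

When we measure position with precision Δx, we necessarily introduce a momentum uncertainty:
Δp ≥ ℏ/(2Δx)
Δp_min = (1.055e-34 J·s) / (2 × 6.570e-09 m)
Δp_min = 8.026e-27 kg·m/s

The more precisely we measure position, the greater the momentum disturbance.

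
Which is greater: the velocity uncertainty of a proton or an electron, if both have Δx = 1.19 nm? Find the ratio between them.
The electron has the larger minimum velocity uncertainty, by a ratio of 1836.2.

For both particles, Δp_min = ℏ/(2Δx) = 4.431e-26 kg·m/s (same for both).

The velocity uncertainty is Δv = Δp/m:
- proton: Δv = 4.431e-26 / 1.673e-27 = 2.649e+01 m/s = 26.491 m/s
- electron: Δv = 4.431e-26 / 9.109e-31 = 4.864e+04 m/s = 48.642 km/s

Ratio: 4.864e+04 / 2.649e+01 = 1836.2

The lighter particle has larger velocity uncertainty because Δv ∝ 1/m.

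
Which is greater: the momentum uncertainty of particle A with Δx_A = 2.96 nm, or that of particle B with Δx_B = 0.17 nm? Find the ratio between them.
Particle B has the larger minimum momentum uncertainty, by a factor of 17.41.

For each particle, the minimum momentum uncertainty is Δp_min = ℏ/(2Δx):

Particle A: Δp_A = ℏ/(2×2.960e-09 m) = 1.781e-26 kg·m/s
Particle B: Δp_B = ℏ/(2×1.700e-10 m) = 3.102e-25 kg·m/s

Ratio: Δp_B/Δp_A = 17.41

Since Δp_min ∝ 1/Δx, the particle with smaller position uncertainty (B) has larger momentum uncertainty.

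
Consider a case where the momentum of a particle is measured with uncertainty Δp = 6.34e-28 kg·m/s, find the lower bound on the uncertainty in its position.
83.168 nm

Using the Heisenberg uncertainty principle:
ΔxΔp ≥ ℏ/2

The minimum uncertainty in position is:
Δx_min = ℏ/(2Δp)
Δx_min = (1.055e-34 J·s) / (2 × 6.340e-28 kg·m/s)
Δx_min = 8.317e-08 m = 83.168 nm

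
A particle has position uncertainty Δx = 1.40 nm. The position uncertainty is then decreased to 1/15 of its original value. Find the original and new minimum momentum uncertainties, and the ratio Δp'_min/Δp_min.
Original Δp_min = 3.766 × 10^-26 kg·m/s; new Δp'_min = 5.649 × 10^-25 kg·m/s; ratio Δp'_min/Δp_min = 15.

From the uncertainty principle ΔxΔp ≥ ℏ/2, the minimum momentum uncertainty is Δp_min = ℏ/(2Δx).

Original (Δx = 1.40 nm = 1.400e-09 m):
Δp_min = (1.055e-34 J·s)/(2 × 1.400e-09 m) = 3.766e-26 kg·m/s

When Δx → (1/15)Δx:
Δp'_min = ℏ/(2 × (1/15)Δx) = 15 × ℏ/(2Δx) = 15 × Δp_min
Δp'_min = 15 × 3.766e-26 kg·m/s = 5.649e-25 kg·m/s

Since Δp_min ∝ 1/Δx, when Δx is decreased to 1/15 of its original value, Δp_min increases to 15 times its original value.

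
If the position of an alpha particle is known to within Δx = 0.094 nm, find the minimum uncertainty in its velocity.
84.420 m/s

Using the Heisenberg uncertainty principle and Δp = mΔv:
ΔxΔp ≥ ℏ/2
Δx(mΔv) ≥ ℏ/2

The minimum uncertainty in velocity is:
Δv_min = ℏ/(2mΔx)
Δv_min = (1.055e-34 J·s) / (2 × 6.645e-27 kg × 9.400e-11 m)
Δv_min = 8.442e+01 m/s = 84.420 m/s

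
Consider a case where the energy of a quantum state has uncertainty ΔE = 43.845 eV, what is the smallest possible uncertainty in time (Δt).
7.506 as

Using the energy-time uncertainty principle:
ΔEΔt ≥ ℏ/2

The minimum uncertainty in time is:
Δt_min = ℏ/(2ΔE)
Δt_min = (1.055e-34 J·s) / (2 × 7.025e-18 J)
Δt_min = 7.506e-18 s = 7.506 as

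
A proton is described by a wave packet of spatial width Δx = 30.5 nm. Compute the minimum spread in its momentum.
1.729 × 10^-27 kg·m/s

For a wave packet, the spatial width Δx and momentum spread Δp are related by the uncertainty principle:
ΔxΔp ≥ ℏ/2

The minimum momentum spread is:
Δp_min = ℏ/(2Δx)
Δp_min = (1.055e-34 J·s) / (2 × 3.050e-08 m)
Δp_min = 1.729e-27 kg·m/s

A wave packet cannot have both a well-defined position and well-defined momentum.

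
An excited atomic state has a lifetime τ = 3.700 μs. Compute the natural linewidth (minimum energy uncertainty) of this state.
88.948 peV

Using the energy-time uncertainty principle:
ΔEΔt ≥ ℏ/2

The lifetime τ represents the time uncertainty Δt.
The natural linewidth (minimum energy uncertainty) is:

ΔE = ℏ/(2τ)
ΔE = (1.055e-34 J·s) / (2 × 3.700e-06 s)
ΔE = 1.425e-29 J = 88.948 peV

This natural linewidth limits the precision of spectroscopic measurements.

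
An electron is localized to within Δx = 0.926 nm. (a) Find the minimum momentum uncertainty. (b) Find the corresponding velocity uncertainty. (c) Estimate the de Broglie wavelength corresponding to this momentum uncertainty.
(a) Δp_min = 5.694 × 10^-26 kg·m/s
(b) Δv_min = 62.510 km/s
(c) λ_dB = 11.636 nm

Step-by-step:

(a) From the uncertainty principle:
Δp_min = ℏ/(2Δx) = (1.055e-34 J·s)/(2 × 9.260e-10 m) = 5.694e-26 kg·m/s

(b) The velocity uncertainty:
Δv = Δp/m = (5.694e-26 kg·m/s)/(9.109e-31 kg) = 6.251e+04 m/s = 62.510 km/s

(c) The de Broglie wavelength for this momentum:
λ = h/p = (6.626e-34 J·s)/(5.694e-26 kg·m/s) = 1.164e-08 m = 11.636 nm

Note: The de Broglie wavelength is comparable to the localization size, as expected from wave-particle duality.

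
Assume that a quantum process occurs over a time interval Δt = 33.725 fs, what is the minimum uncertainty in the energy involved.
9.759 meV

Using the energy-time uncertainty principle:
ΔEΔt ≥ ℏ/2

The minimum uncertainty in energy is:
ΔE_min = ℏ/(2Δt)
ΔE_min = (1.055e-34 J·s) / (2 × 3.373e-14 s)
ΔE_min = 1.563e-21 J = 9.759 meV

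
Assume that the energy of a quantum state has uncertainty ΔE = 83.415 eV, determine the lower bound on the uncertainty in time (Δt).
3.945 as

Using the energy-time uncertainty principle:
ΔEΔt ≥ ℏ/2

The minimum uncertainty in time is:
Δt_min = ℏ/(2ΔE)
Δt_min = (1.055e-34 J·s) / (2 × 1.336e-17 J)
Δt_min = 3.945e-18 s = 3.945 as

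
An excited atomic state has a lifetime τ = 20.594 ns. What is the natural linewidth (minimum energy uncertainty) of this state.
15.981 neV

Using the energy-time uncertainty principle:
ΔEΔt ≥ ℏ/2

The lifetime τ represents the time uncertainty Δt.
The natural linewidth (minimum energy uncertainty) is:

ΔE = ℏ/(2τ)
ΔE = (1.055e-34 J·s) / (2 × 2.059e-08 s)
ΔE = 2.560e-27 J = 15.981 neV

This natural linewidth limits the precision of spectroscopic measurements.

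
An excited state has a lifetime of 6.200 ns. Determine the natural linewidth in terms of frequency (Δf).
12.835 MHz

Using the energy-time uncertainty principle and E = hf:
ΔEΔt ≥ ℏ/2
hΔf·Δt ≥ ℏ/2

The minimum frequency uncertainty is:
Δf = ℏ/(2hτ) = 1/(4πτ)
Δf = 1/(4π × 6.200e-09 s)
Δf = 1.284e+07 Hz = 12.835 MHz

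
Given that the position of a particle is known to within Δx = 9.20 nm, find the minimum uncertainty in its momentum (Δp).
5.731 × 10^-27 kg·m/s

Using the Heisenberg uncertainty principle:
ΔxΔp ≥ ℏ/2

The minimum uncertainty in momentum is:
Δp_min = ℏ/(2Δx)
Δp_min = (1.055e-34 J·s) / (2 × 9.200e-09 m)
Δp_min = 5.731e-27 kg·m/s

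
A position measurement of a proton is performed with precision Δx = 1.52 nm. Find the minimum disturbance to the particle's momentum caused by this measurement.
3.469 × 10^-26 kg·m/s

The uncertainty principle implies that measuring position disturbs momentum:
ΔxΔp ≥ ℏ/2

When we measure position with precision Δx, we necessarily introduce a momentum uncertainty:
Δp ≥ ℏ/(2Δx)
Δp_min = (1.055e-34 J·s) / (2 × 1.520e-09 m)
Δp_min = 3.469e-26 kg·m/s

The more precisely we measure position, the greater the momentum disturbance.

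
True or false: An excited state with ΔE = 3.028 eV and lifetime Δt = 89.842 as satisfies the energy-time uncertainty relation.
No, it violates the uncertainty relation.

Calculate the product ΔEΔt:
ΔE = 3.028 eV = 4.851e-19 J
ΔEΔt = (4.851e-19 J) × (8.984e-17 s)
ΔEΔt = 4.359e-35 J·s

Compare to the minimum allowed value ℏ/2:
ℏ/2 = 5.273e-35 J·s

Since ΔEΔt = 4.359e-35 J·s < 5.273e-35 J·s = ℏ/2,
this violates the uncertainty relation.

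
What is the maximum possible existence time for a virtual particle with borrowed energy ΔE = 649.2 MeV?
5.069 × 10^-25 s

Using the energy-time uncertainty principle:
ΔEΔt ≥ ℏ/2

For a virtual particle borrowing energy ΔE, the maximum lifetime is:
Δt_max = ℏ/(2ΔE)

Converting energy:
ΔE = 649.2 MeV = 1.040e-10 J

Δt_max = (1.055e-34 J·s) / (2 × 1.040e-10 J)
Δt_max = 5.069e-25 s = 5.069 × 10^-25 s

Virtual particles with higher borrowed energy exist for shorter times.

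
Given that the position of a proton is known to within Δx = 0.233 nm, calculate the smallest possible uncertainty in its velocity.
135.298 m/s

Using the Heisenberg uncertainty principle and Δp = mΔv:
ΔxΔp ≥ ℏ/2
Δx(mΔv) ≥ ℏ/2

The minimum uncertainty in velocity is:
Δv_min = ℏ/(2mΔx)
Δv_min = (1.055e-34 J·s) / (2 × 1.673e-27 kg × 2.330e-10 m)
Δv_min = 1.353e+02 m/s = 135.298 m/s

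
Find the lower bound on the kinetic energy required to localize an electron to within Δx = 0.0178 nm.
30.062 eV

Localizing a particle requires giving it sufficient momentum uncertainty:

1. From uncertainty principle: Δp ≥ ℏ/(2Δx)
   Δp_min = (1.055e-34 J·s) / (2 × 1.780e-11 m)
   Δp_min = 2.962e-24 kg·m/s

2. This momentum uncertainty corresponds to kinetic energy:
   KE ≈ (Δp)²/(2m) = (2.962e-24)²/(2 × 9.109e-31 kg)
   KE = 4.817e-18 J = 30.062 eV

Tighter localization requires more energy.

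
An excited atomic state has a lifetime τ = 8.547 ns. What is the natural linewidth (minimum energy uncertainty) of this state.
38.505 neV

Using the energy-time uncertainty principle:
ΔEΔt ≥ ℏ/2

The lifetime τ represents the time uncertainty Δt.
The natural linewidth (minimum energy uncertainty) is:

ΔE = ℏ/(2τ)
ΔE = (1.055e-34 J·s) / (2 × 8.547e-09 s)
ΔE = 6.169e-27 J = 38.505 neV

This natural linewidth limits the precision of spectroscopic measurements.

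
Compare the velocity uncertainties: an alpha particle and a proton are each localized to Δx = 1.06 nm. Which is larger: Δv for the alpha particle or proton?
The proton has the larger minimum velocity uncertainty, by a ratio of 4.0.

For both particles, Δp_min = ℏ/(2Δx) = 4.974e-26 kg·m/s (same for both).

The velocity uncertainty is Δv = Δp/m:
- alpha particle: Δv = 4.974e-26 / 6.645e-27 = 7.486e+00 m/s = 7.486 m/s
- proton: Δv = 4.974e-26 / 1.673e-27 = 2.974e+01 m/s = 29.740 m/s

Ratio: 2.974e+01 / 7.486e+00 = 4.0

The lighter particle has larger velocity uncertainty because Δv ∝ 1/m.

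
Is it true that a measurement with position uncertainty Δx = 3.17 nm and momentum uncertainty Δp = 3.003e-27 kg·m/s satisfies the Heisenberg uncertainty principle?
No, it violates the uncertainty principle (impossible measurement).

Calculate the product ΔxΔp:
ΔxΔp = (3.170e-09 m) × (3.003e-27 kg·m/s)
ΔxΔp = 9.520e-36 J·s

Compare to the minimum allowed value ℏ/2:
ℏ/2 = 5.273e-35 J·s

Since ΔxΔp = 9.520e-36 J·s < 5.273e-35 J·s = ℏ/2,
the measurement violates the uncertainty principle.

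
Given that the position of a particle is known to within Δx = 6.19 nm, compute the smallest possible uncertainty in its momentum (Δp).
8.518 × 10^-27 kg·m/s

Using the Heisenberg uncertainty principle:
ΔxΔp ≥ ℏ/2

The minimum uncertainty in momentum is:
Δp_min = ℏ/(2Δx)
Δp_min = (1.055e-34 J·s) / (2 × 6.190e-09 m)
Δp_min = 8.518e-27 kg·m/s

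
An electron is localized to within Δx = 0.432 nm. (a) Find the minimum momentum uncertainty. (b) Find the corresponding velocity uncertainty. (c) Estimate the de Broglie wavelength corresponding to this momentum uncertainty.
(a) Δp_min = 1.221 × 10^-25 kg·m/s
(b) Δv_min = 133.990 km/s
(c) λ_dB = 5.429 nm

Step-by-step:

(a) From the uncertainty principle:
Δp_min = ℏ/(2Δx) = (1.055e-34 J·s)/(2 × 4.320e-10 m) = 1.221e-25 kg·m/s

(b) The velocity uncertainty:
Δv = Δp/m = (1.221e-25 kg·m/s)/(9.109e-31 kg) = 1.340e+05 m/s = 133.990 km/s

(c) The de Broglie wavelength for this momentum:
λ = h/p = (6.626e-34 J·s)/(1.221e-25 kg·m/s) = 5.429e-09 m = 5.429 nm

Note: The de Broglie wavelength is comparable to the localization size, as expected from wave-particle duality.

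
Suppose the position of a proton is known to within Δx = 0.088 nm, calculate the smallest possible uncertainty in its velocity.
358.233 m/s

Using the Heisenberg uncertainty principle and Δp = mΔv:
ΔxΔp ≥ ℏ/2
Δx(mΔv) ≥ ℏ/2

The minimum uncertainty in velocity is:
Δv_min = ℏ/(2mΔx)
Δv_min = (1.055e-34 J·s) / (2 × 1.673e-27 kg × 8.800e-11 m)
Δv_min = 3.582e+02 m/s = 358.233 m/s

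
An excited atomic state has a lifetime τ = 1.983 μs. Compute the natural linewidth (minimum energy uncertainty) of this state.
165.964 peV

Using the energy-time uncertainty principle:
ΔEΔt ≥ ℏ/2

The lifetime τ represents the time uncertainty Δt.
The natural linewidth (minimum energy uncertainty) is:

ΔE = ℏ/(2τ)
ΔE = (1.055e-34 J·s) / (2 × 1.983e-06 s)
ΔE = 2.659e-29 J = 165.964 peV

This natural linewidth limits the precision of spectroscopic measurements.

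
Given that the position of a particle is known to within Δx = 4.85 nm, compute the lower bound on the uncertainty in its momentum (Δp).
1.087 × 10^-26 kg·m/s

Using the Heisenberg uncertainty principle:
ΔxΔp ≥ ℏ/2

The minimum uncertainty in momentum is:
Δp_min = ℏ/(2Δx)
Δp_min = (1.055e-34 J·s) / (2 × 4.850e-09 m)
Δp_min = 1.087e-26 kg·m/s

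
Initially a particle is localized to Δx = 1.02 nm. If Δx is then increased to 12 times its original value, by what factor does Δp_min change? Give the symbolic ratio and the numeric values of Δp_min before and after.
Original Δp_min = 5.169 × 10^-26 kg·m/s; new Δp'_min = 4.308 × 10^-27 kg·m/s; ratio Δp'_min/Δp_min = 1/12.

From the uncertainty principle ΔxΔp ≥ ℏ/2, the minimum momentum uncertainty is Δp_min = ℏ/(2Δx).

Original (Δx = 1.02 nm = 1.020e-09 m):
Δp_min = (1.055e-34 J·s)/(2 × 1.020e-09 m) = 5.169e-26 kg·m/s

When Δx → 12Δx:
Δp'_min = ℏ/(2 × 12Δx) = (1/12) × ℏ/(2Δx) = (1/12) × Δp_min
Δp'_min = 1/12 × 5.169e-26 kg·m/s = 4.308e-27 kg·m/s

Since Δp_min ∝ 1/Δx, when Δx is increased to 12 times its original value, Δp_min decreases to 1/12 of its original value.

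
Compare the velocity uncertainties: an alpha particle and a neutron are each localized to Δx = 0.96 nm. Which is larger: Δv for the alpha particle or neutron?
The neutron has the larger minimum velocity uncertainty, by a ratio of 4.0.

For both particles, Δp_min = ℏ/(2Δx) = 5.493e-26 kg·m/s (same for both).

The velocity uncertainty is Δv = Δp/m:
- alpha particle: Δv = 5.493e-26 / 6.645e-27 = 8.266e+00 m/s = 8.266 m/s
- neutron: Δv = 5.493e-26 / 1.675e-27 = 3.279e+01 m/s = 32.793 m/s

Ratio: 3.279e+01 / 8.266e+00 = 4.0

The lighter particle has larger velocity uncertainty because Δv ∝ 1/m.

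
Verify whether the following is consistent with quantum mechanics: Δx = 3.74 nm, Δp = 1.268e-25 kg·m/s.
Yes, it satisfies the uncertainty principle.

Calculate the product ΔxΔp:
ΔxΔp = (3.740e-09 m) × (1.268e-25 kg·m/s)
ΔxΔp = 4.742e-34 J·s

Compare to the minimum allowed value ℏ/2:
ℏ/2 = 5.273e-35 J·s

Since ΔxΔp = 4.742e-34 J·s ≥ 5.273e-35 J·s = ℏ/2,
the measurement satisfies the uncertainty principle.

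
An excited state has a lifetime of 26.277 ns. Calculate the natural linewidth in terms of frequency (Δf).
3.028 MHz

Using the energy-time uncertainty principle and E = hf:
ΔEΔt ≥ ℏ/2
hΔf·Δt ≥ ℏ/2

The minimum frequency uncertainty is:
Δf = ℏ/(2hτ) = 1/(4πτ)
Δf = 1/(4π × 2.628e-08 s)
Δf = 3.028e+06 Hz = 3.028 MHz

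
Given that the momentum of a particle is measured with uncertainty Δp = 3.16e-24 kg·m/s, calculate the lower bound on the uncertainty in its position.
16.686 pm

Using the Heisenberg uncertainty principle:
ΔxΔp ≥ ℏ/2

The minimum uncertainty in position is:
Δx_min = ℏ/(2Δp)
Δx_min = (1.055e-34 J·s) / (2 × 3.160e-24 kg·m/s)
Δx_min = 1.669e-11 m = 16.686 pm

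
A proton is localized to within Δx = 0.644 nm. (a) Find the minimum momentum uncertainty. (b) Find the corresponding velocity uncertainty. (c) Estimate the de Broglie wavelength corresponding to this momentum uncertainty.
(a) Δp_min = 8.188 × 10^-26 kg·m/s
(b) Δv_min = 48.951 m/s
(c) λ_dB = 8.093 nm

Step-by-step:

(a) From the uncertainty principle:
Δp_min = ℏ/(2Δx) = (1.055e-34 J·s)/(2 × 6.440e-10 m) = 8.188e-26 kg·m/s

(b) The velocity uncertainty:
Δv = Δp/m = (8.188e-26 kg·m/s)/(1.673e-27 kg) = 4.895e+01 m/s = 48.951 m/s

(c) The de Broglie wavelength for this momentum:
λ = h/p = (6.626e-34 J·s)/(8.188e-26 kg·m/s) = 8.093e-09 m = 8.093 nm

Note: The de Broglie wavelength is comparable to the localization size, as expected from wave-particle duality.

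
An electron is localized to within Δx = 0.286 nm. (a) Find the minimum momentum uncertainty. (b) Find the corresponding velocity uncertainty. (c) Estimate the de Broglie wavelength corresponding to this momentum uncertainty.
(a) Δp_min = 1.844 × 10^-25 kg·m/s
(b) Δv_min = 202.391 km/s
(c) λ_dB = 3.594 nm

Step-by-step:

(a) From the uncertainty principle:
Δp_min = ℏ/(2Δx) = (1.055e-34 J·s)/(2 × 2.860e-10 m) = 1.844e-25 kg·m/s

(b) The velocity uncertainty:
Δv = Δp/m = (1.844e-25 kg·m/s)/(9.109e-31 kg) = 2.024e+05 m/s = 202.391 km/s

(c) The de Broglie wavelength for this momentum:
λ = h/p = (6.626e-34 J·s)/(1.844e-25 kg·m/s) = 3.594e-09 m = 3.594 nm

Note: The de Broglie wavelength is comparable to the localization size, as expected from wave-particle duality.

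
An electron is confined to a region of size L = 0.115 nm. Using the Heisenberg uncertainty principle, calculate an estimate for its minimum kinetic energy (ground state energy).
720.223 meV

Using the uncertainty principle to estimate ground state energy:

1. The position uncertainty is approximately the confinement size:
   Δx ≈ L = 1.150e-10 m

2. From ΔxΔp ≥ ℏ/2, the minimum momentum uncertainty is:
   Δp ≈ ℏ/(2L) = 4.585e-25 kg·m/s

3. The kinetic energy is approximately:
   KE ≈ (Δp)²/(2m) = (4.585e-25)²/(2 × 9.109e-31 kg)
   KE ≈ 1.154e-19 J = 720.223 meV

This is an order-of-magnitude estimate of the ground state energy.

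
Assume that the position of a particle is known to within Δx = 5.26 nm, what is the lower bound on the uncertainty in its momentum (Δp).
1.002 × 10^-26 kg·m/s

Using the Heisenberg uncertainty principle:
ΔxΔp ≥ ℏ/2

The minimum uncertainty in momentum is:
Δp_min = ℏ/(2Δx)
Δp_min = (1.055e-34 J·s) / (2 × 5.260e-09 m)
Δp_min = 1.002e-26 kg·m/s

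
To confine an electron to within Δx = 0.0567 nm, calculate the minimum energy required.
2.963 eV

Localizing a particle requires giving it sufficient momentum uncertainty:

1. From uncertainty principle: Δp ≥ ℏ/(2Δx)
   Δp_min = (1.055e-34 J·s) / (2 × 5.670e-11 m)
   Δp_min = 9.300e-25 kg·m/s

2. This momentum uncertainty corresponds to kinetic energy:
   KE ≈ (Δp)²/(2m) = (9.300e-25)²/(2 × 9.109e-31 kg)
   KE = 4.747e-19 J = 2.963 eV

Tighter localization requires more energy.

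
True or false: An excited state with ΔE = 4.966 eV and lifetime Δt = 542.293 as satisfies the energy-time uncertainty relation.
Yes, it satisfies the uncertainty relation.

Calculate the product ΔEΔt:
ΔE = 4.966 eV = 7.956e-19 J
ΔEΔt = (7.956e-19 J) × (5.423e-16 s)
ΔEΔt = 4.315e-34 J·s

Compare to the minimum allowed value ℏ/2:
ℏ/2 = 5.273e-35 J·s

Since ΔEΔt = 4.315e-34 J·s ≥ 5.273e-35 J·s = ℏ/2,
this satisfies the uncertainty relation.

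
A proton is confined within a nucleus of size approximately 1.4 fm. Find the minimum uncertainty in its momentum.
3.766 × 10^-20 kg·m/s

Using the Heisenberg uncertainty principle:
ΔxΔp ≥ ℏ/2

With Δx ≈ L = 1.400e-15 m (the confinement size):
Δp_min = ℏ/(2Δx)
Δp_min = (1.055e-34 J·s) / (2 × 1.400e-15 m)
Δp_min = 3.766e-20 kg·m/s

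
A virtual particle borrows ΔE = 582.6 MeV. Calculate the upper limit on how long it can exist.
5.649 × 10^-25 s

Using the energy-time uncertainty principle:
ΔEΔt ≥ ℏ/2

For a virtual particle borrowing energy ΔE, the maximum lifetime is:
Δt_max = ℏ/(2ΔE)

Converting energy:
ΔE = 582.6 MeV = 9.334e-11 J

Δt_max = (1.055e-34 J·s) / (2 × 9.334e-11 J)
Δt_max = 5.649e-25 s = 5.649 × 10^-25 s

Virtual particles with higher borrowed energy exist for shorter times.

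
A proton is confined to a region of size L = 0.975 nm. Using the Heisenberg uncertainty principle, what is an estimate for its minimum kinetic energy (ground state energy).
5.457 μeV

Using the uncertainty principle to estimate ground state energy:

1. The position uncertainty is approximately the confinement size:
   Δx ≈ L = 9.750e-10 m

2. From ΔxΔp ≥ ℏ/2, the minimum momentum uncertainty is:
   Δp ≈ ℏ/(2L) = 5.408e-26 kg·m/s

3. The kinetic energy is approximately:
   KE ≈ (Δp)²/(2m) = (5.408e-26)²/(2 × 1.673e-27 kg)
   KE ≈ 8.743e-25 J = 5.457 μeV

This is an order-of-magnitude estimate of the ground state energy.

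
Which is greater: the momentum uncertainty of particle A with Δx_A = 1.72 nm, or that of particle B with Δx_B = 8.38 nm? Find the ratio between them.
Particle A has the larger minimum momentum uncertainty, by a factor of 4.87.

For each particle, the minimum momentum uncertainty is Δp_min = ℏ/(2Δx):

Particle A: Δp_A = ℏ/(2×1.720e-09 m) = 3.066e-26 kg·m/s
Particle B: Δp_B = ℏ/(2×8.380e-09 m) = 6.292e-27 kg·m/s

Ratio: Δp_A/Δp_B = 4.87

Since Δp_min ∝ 1/Δx, the particle with smaller position uncertainty (A) has larger momentum uncertainty.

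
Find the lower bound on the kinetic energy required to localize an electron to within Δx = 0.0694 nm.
1.978 eV

Localizing a particle requires giving it sufficient momentum uncertainty:

1. From uncertainty principle: Δp ≥ ℏ/(2Δx)
   Δp_min = (1.055e-34 J·s) / (2 × 6.940e-11 m)
   Δp_min = 7.598e-25 kg·m/s

2. This momentum uncertainty corresponds to kinetic energy:
   KE ≈ (Δp)²/(2m) = (7.598e-25)²/(2 × 9.109e-31 kg)
   KE = 3.169e-19 J = 1.978 eV

Tighter localization requires more energy.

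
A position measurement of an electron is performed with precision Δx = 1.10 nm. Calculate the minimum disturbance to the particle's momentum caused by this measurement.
4.794 × 10^-26 kg·m/s

The uncertainty principle implies that measuring position disturbs momentum:
ΔxΔp ≥ ℏ/2

When we measure position with precision Δx, we necessarily introduce a momentum uncertainty:
Δp ≥ ℏ/(2Δx)
Δp_min = (1.055e-34 J·s) / (2 × 1.100e-09 m)
Δp_min = 4.794e-26 kg·m/s

The more precisely we measure position, the greater the momentum disturbance.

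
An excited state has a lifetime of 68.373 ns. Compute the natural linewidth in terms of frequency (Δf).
1.164 MHz

Using the energy-time uncertainty principle and E = hf:
ΔEΔt ≥ ℏ/2
hΔf·Δt ≥ ℏ/2

The minimum frequency uncertainty is:
Δf = ℏ/(2hτ) = 1/(4πτ)
Δf = 1/(4π × 6.837e-08 s)
Δf = 1.164e+06 Hz = 1.164 MHz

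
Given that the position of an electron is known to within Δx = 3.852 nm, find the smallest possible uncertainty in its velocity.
15.027 km/s

Using the Heisenberg uncertainty principle and Δp = mΔv:
ΔxΔp ≥ ℏ/2
Δx(mΔv) ≥ ℏ/2

The minimum uncertainty in velocity is:
Δv_min = ℏ/(2mΔx)
Δv_min = (1.055e-34 J·s) / (2 × 9.109e-31 kg × 3.852e-09 m)
Δv_min = 1.503e+04 m/s = 15.027 km/s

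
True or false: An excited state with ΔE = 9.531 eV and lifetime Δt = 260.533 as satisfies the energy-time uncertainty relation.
Yes, it satisfies the uncertainty relation.

Calculate the product ΔEΔt:
ΔE = 9.531 eV = 1.527e-18 J
ΔEΔt = (1.527e-18 J) × (2.605e-16 s)
ΔEΔt = 3.978e-34 J·s

Compare to the minimum allowed value ℏ/2:
ℏ/2 = 5.273e-35 J·s

Since ΔEΔt = 3.978e-34 J·s ≥ 5.273e-35 J·s = ℏ/2,
this satisfies the uncertainty relation.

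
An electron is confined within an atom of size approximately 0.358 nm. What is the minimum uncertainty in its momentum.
1.473 × 10^-25 kg·m/s

Using the Heisenberg uncertainty principle:
ΔxΔp ≥ ℏ/2

With Δx ≈ L = 3.580e-10 m (the confinement size):
Δp_min = ℏ/(2Δx)
Δp_min = (1.055e-34 J·s) / (2 × 3.580e-10 m)
Δp_min = 1.473e-25 kg·m/s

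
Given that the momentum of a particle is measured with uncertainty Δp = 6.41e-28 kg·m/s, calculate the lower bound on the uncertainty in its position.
82.260 nm

Using the Heisenberg uncertainty principle:
ΔxΔp ≥ ℏ/2

The minimum uncertainty in position is:
Δx_min = ℏ/(2Δp)
Δx_min = (1.055e-34 J·s) / (2 × 6.410e-28 kg·m/s)
Δx_min = 8.226e-08 m = 82.260 nm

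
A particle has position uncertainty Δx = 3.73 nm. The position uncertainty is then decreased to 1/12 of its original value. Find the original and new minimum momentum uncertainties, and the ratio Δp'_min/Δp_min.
Original Δp_min = 1.414 × 10^-26 kg·m/s; new Δp'_min = 1.696 × 10^-25 kg·m/s; ratio Δp'_min/Δp_min = 12.

From the uncertainty principle ΔxΔp ≥ ℏ/2, the minimum momentum uncertainty is Δp_min = ℏ/(2Δx).

Original (Δx = 3.73 nm = 3.730e-09 m):
Δp_min = (1.055e-34 J·s)/(2 × 3.730e-09 m) = 1.414e-26 kg·m/s

When Δx → (1/12)Δx:
Δp'_min = ℏ/(2 × (1/12)Δx) = 12 × ℏ/(2Δx) = 12 × Δp_min
Δp'_min = 12 × 1.414e-26 kg·m/s = 1.696e-25 kg·m/s

Since Δp_min ∝ 1/Δx, when Δx is decreased to 1/12 of its original value, Δp_min increases to 12 times its original value.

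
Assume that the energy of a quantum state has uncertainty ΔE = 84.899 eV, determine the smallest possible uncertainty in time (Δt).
3.876 as

Using the energy-time uncertainty principle:
ΔEΔt ≥ ℏ/2

The minimum uncertainty in time is:
Δt_min = ℏ/(2ΔE)
Δt_min = (1.055e-34 J·s) / (2 × 1.360e-17 J)
Δt_min = 3.876e-18 s = 3.876 as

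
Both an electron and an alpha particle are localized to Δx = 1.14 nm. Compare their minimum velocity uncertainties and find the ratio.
The electron has the larger minimum velocity uncertainty, by a ratio of 7294.3.

For both particles, Δp_min = ℏ/(2Δx) = 4.625e-26 kg·m/s (same for both).

The velocity uncertainty is Δv = Δp/m:
- electron: Δv = 4.625e-26 / 9.109e-31 = 5.078e+04 m/s = 50.775 km/s
- alpha particle: Δv = 4.625e-26 / 6.645e-27 = 6.961e+00 m/s = 6.961 m/s

Ratio: 5.078e+04 / 6.961e+00 = 7294.3

The lighter particle has larger velocity uncertainty because Δv ∝ 1/m.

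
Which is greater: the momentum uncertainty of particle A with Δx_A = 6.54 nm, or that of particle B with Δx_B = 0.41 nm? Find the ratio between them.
Particle B has the larger minimum momentum uncertainty, by a factor of 15.95.

For each particle, the minimum momentum uncertainty is Δp_min = ℏ/(2Δx):

Particle A: Δp_A = ℏ/(2×6.540e-09 m) = 8.062e-27 kg·m/s
Particle B: Δp_B = ℏ/(2×4.100e-10 m) = 1.286e-25 kg·m/s

Ratio: Δp_B/Δp_A = 15.95

Since Δp_min ∝ 1/Δx, the particle with smaller position uncertainty (B) has larger momentum uncertainty.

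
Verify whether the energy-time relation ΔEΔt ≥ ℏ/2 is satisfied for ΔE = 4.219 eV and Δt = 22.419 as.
No, it violates the uncertainty relation.

Calculate the product ΔEΔt:
ΔE = 4.219 eV = 6.760e-19 J
ΔEΔt = (6.760e-19 J) × (2.242e-17 s)
ΔEΔt = 1.515e-35 J·s

Compare to the minimum allowed value ℏ/2:
ℏ/2 = 5.273e-35 J·s

Since ΔEΔt = 1.515e-35 J·s < 5.273e-35 J·s = ℏ/2,
this violates the uncertainty relation.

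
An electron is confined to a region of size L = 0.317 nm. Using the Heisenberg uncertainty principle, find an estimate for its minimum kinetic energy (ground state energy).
94.786 meV

Using the uncertainty principle to estimate ground state energy:

1. The position uncertainty is approximately the confinement size:
   Δx ≈ L = 3.170e-10 m

2. From ΔxΔp ≥ ℏ/2, the minimum momentum uncertainty is:
   Δp ≈ ℏ/(2L) = 1.663e-25 kg·m/s

3. The kinetic energy is approximately:
   KE ≈ (Δp)²/(2m) = (1.663e-25)²/(2 × 9.109e-31 kg)
   KE ≈ 1.519e-20 J = 94.786 meV

This is an order-of-magnitude estimate of the ground state energy.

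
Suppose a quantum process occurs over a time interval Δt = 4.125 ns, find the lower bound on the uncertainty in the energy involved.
79.783 neV

Using the energy-time uncertainty principle:
ΔEΔt ≥ ℏ/2

The minimum uncertainty in energy is:
ΔE_min = ℏ/(2Δt)
ΔE_min = (1.055e-34 J·s) / (2 × 4.125e-09 s)
ΔE_min = 1.278e-26 J = 79.783 neV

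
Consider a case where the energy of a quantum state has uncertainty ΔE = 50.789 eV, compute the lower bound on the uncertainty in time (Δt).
6.480 as

Using the energy-time uncertainty principle:
ΔEΔt ≥ ℏ/2

The minimum uncertainty in time is:
Δt_min = ℏ/(2ΔE)
Δt_min = (1.055e-34 J·s) / (2 × 8.137e-18 J)
Δt_min = 6.480e-18 s = 6.480 as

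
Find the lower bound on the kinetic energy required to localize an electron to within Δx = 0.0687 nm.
2.018 eV

Localizing a particle requires giving it sufficient momentum uncertainty:

1. From uncertainty principle: Δp ≥ ℏ/(2Δx)
   Δp_min = (1.055e-34 J·s) / (2 × 6.870e-11 m)
   Δp_min = 7.675e-25 kg·m/s

2. This momentum uncertainty corresponds to kinetic energy:
   KE ≈ (Δp)²/(2m) = (7.675e-25)²/(2 × 9.109e-31 kg)
   KE = 3.233e-19 J = 2.018 eV

Tighter localization requires more energy.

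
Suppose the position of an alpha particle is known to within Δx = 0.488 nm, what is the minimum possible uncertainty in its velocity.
16.261 m/s

Using the Heisenberg uncertainty principle and Δp = mΔv:
ΔxΔp ≥ ℏ/2
Δx(mΔv) ≥ ℏ/2

The minimum uncertainty in velocity is:
Δv_min = ℏ/(2mΔx)
Δv_min = (1.055e-34 J·s) / (2 × 6.645e-27 kg × 4.880e-10 m)
Δv_min = 1.626e+01 m/s = 16.261 m/s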